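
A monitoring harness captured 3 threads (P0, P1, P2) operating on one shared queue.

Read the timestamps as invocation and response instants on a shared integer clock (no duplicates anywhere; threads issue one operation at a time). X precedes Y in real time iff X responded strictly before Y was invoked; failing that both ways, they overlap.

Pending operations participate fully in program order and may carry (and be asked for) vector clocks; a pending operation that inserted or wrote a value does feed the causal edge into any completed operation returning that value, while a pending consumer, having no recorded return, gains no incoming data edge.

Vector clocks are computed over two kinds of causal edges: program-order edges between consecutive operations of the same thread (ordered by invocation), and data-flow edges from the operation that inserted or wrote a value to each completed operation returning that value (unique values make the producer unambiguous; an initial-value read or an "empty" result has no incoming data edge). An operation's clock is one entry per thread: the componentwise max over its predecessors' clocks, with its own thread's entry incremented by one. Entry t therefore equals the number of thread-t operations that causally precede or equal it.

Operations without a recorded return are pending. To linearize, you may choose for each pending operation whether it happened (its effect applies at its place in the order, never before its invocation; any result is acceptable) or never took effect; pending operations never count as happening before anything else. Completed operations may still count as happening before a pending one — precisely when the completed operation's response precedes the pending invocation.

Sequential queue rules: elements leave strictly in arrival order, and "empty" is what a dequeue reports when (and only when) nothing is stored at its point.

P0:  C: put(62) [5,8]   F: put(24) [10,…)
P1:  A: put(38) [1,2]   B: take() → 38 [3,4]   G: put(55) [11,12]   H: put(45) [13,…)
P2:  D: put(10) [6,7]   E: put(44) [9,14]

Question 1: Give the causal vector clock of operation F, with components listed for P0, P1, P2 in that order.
Answer: (2, 0, 0)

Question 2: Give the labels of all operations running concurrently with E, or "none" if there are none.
Answer: F, G, H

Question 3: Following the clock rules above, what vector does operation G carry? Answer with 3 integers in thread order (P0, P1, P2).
Answer: (0, 3, 0)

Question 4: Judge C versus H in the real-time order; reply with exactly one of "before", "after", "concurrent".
Answer: before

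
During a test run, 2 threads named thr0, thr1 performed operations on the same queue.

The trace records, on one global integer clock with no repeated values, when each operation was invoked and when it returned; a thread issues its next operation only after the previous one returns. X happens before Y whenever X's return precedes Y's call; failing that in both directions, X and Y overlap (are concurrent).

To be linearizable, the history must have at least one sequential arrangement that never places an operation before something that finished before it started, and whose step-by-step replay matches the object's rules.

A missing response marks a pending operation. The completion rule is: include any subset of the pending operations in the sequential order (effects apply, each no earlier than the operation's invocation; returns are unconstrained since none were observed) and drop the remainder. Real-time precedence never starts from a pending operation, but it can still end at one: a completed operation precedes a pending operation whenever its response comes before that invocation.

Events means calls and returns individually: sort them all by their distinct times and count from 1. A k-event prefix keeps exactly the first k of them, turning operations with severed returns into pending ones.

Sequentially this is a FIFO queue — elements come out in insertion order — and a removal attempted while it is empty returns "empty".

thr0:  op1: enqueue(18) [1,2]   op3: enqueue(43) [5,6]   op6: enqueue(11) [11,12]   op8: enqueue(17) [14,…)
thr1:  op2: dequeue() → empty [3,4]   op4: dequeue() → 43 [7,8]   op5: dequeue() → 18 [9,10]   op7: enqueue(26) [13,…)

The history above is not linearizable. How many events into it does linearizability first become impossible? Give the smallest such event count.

events 1..3 are still linearizable — one witness is op1:
after step 1 (op1 enqueue(18)): queue <18>
include event 4 — op2 responding at 4 — and every candidate order breaks
for example op1, op2 fails at step 2: op2 dequeue() → empty is not legal there

4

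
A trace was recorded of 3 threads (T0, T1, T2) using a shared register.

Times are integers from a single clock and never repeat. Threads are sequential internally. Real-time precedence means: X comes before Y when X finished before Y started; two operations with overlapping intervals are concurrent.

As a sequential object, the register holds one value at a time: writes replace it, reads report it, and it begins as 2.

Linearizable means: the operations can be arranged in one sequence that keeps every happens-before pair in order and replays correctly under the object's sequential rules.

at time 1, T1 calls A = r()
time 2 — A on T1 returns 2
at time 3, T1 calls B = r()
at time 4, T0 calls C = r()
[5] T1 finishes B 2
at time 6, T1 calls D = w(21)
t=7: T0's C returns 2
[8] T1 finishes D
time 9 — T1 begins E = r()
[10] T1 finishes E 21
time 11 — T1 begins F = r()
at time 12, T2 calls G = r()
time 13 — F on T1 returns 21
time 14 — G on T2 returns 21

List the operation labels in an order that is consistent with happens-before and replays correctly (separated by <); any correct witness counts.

A < B < C < D < E < F < G

1. A r() → 2, leaving value 2
2. B r() → 2, leaving value 2
3. C r() → 2, leaving value 2
4. D w(21), leaving value 21
5. E r() → 21, leaving value 21
6. F r() → 21, leaving value 21
7. G r() → 21, leaving value 21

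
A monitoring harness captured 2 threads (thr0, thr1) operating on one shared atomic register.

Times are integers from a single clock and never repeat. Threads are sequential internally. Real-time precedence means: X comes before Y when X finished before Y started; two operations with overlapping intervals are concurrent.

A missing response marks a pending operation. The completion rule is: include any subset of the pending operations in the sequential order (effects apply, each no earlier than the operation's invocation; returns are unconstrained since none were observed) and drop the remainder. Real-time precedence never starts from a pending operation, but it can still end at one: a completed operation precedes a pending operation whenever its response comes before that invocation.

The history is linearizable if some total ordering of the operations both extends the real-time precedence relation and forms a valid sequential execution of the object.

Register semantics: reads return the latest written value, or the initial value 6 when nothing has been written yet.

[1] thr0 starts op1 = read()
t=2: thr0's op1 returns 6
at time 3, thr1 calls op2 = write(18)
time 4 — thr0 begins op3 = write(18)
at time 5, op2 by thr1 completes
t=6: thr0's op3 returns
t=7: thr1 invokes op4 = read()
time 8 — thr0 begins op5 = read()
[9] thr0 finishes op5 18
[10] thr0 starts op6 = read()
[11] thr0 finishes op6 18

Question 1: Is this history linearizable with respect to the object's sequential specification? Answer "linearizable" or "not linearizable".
linearizable

a witness: op1, op2, op3, op4, op5, op6
1. op1 read() → 6, leaving value 6
2. op2 write(18), leaving value 18
3. op3 write(18), leaving value 18
4. op4 read() (pending, included), leaving value 18
5. op5 read() → 18, leaving value 18
6. op6 read() → 18, leaving value 18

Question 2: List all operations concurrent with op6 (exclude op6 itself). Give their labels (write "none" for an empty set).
Answer: op4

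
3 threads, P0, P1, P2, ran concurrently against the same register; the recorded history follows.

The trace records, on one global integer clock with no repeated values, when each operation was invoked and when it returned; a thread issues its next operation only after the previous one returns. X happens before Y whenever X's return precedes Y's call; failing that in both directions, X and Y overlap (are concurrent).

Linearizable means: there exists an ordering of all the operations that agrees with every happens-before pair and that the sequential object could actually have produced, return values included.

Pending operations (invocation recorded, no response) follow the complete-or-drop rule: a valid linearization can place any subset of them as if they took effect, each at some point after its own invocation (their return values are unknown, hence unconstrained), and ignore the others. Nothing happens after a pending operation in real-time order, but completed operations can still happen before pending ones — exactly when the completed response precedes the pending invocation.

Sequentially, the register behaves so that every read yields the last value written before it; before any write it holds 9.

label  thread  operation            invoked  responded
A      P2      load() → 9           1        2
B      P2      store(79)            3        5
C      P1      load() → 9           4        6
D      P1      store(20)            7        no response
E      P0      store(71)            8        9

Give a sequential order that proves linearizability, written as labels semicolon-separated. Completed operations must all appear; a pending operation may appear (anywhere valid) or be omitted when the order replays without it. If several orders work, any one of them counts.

after step 1 (A load() → 9): value 9
after step 2 (C load() → 9): value 9
after step 3 (B store(79)): value 79
after step 4 (D store(20) (pending, included)): value 20
after step 5 (E store(71)): value 71

A; C; B; D; E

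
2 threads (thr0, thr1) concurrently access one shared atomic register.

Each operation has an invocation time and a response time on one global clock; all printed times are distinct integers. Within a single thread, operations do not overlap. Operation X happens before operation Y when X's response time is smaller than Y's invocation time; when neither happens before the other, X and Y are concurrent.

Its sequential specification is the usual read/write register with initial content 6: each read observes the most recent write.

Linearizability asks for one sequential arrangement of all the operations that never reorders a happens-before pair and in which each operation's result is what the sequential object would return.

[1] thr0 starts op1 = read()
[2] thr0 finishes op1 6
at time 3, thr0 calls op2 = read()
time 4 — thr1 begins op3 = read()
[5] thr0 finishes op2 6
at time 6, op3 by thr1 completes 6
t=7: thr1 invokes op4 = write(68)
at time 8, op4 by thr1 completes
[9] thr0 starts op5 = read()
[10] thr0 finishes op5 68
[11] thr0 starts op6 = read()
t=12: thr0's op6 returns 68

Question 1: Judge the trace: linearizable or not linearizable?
a witness: op1, op2, op3, op4, op5, op6
after step 1 (op1 read() → 6): value 6
after step 2 (op2 read() → 6): value 6
after step 3 (op3 read() → 6): value 6
after step 4 (op4 write(68)): value 68
after step 5 (op5 read() → 68): value 68
after step 6 (op6 read() → 68): value 68

linearizable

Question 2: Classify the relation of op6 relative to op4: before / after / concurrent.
op6 spans [11,12], op4 spans [7,8]
resp(op4)=8 < inv(op6)=11

after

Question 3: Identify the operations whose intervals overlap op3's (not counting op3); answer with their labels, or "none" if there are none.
op3 spans [4,6]: anything still running between times 4 and 6 counts as concurrent
op1 [1,2]: before
op2 [3,5]: concurrent
op4 [7,8]: after
op5 [9,10]: after
op6 [11,12]: after

op2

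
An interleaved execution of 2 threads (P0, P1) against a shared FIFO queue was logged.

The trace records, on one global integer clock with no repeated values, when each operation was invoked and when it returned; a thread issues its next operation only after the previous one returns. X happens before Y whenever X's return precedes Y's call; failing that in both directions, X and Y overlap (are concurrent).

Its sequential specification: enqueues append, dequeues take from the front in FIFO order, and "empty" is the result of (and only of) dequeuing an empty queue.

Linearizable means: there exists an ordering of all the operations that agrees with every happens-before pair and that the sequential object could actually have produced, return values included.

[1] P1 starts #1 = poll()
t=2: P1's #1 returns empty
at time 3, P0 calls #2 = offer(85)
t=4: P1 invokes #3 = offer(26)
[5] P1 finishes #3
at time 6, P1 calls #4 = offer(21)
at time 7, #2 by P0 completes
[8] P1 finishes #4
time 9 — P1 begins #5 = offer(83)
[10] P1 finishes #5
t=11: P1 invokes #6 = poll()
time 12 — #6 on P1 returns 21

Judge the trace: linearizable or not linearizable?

not linearizable

cut after 11 events: linearizable; cut after 12 events (#6 responds, time 12): not linearizable
the 6 completed operations admit 3 real-time orders; each fails the FIFO queue replay
one such order, #1, #2, #3, #4, #5, #6, breaks at step 6 where #6 poll() → 21 is illegal
one such order, #1, #3, #2, #4, #5, #6, breaks at step 6 where #6 poll() → 21 is illegal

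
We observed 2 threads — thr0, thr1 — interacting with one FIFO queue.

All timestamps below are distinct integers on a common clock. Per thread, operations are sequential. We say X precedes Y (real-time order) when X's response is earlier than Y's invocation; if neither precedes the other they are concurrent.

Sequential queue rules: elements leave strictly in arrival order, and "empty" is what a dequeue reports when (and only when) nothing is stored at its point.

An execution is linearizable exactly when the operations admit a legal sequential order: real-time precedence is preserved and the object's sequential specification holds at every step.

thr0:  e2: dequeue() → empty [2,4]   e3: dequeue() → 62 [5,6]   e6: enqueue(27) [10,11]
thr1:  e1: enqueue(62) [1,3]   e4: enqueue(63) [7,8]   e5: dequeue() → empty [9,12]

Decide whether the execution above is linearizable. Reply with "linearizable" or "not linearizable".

events 1..11 are fine; event 12 — the response of e5 at time 12 — makes the prefix non-linearizable
4 orders of the 6 completed FIFO queue ops respect real time; none is legal
for example e1, e2, e3, e4, e5, e6 fails at step 2: e2 dequeue() → empty is not legal there
for example e1, e2, e3, e4, e6, e5 fails at step 2: e2 dequeue() → empty is not legal there

not linearizable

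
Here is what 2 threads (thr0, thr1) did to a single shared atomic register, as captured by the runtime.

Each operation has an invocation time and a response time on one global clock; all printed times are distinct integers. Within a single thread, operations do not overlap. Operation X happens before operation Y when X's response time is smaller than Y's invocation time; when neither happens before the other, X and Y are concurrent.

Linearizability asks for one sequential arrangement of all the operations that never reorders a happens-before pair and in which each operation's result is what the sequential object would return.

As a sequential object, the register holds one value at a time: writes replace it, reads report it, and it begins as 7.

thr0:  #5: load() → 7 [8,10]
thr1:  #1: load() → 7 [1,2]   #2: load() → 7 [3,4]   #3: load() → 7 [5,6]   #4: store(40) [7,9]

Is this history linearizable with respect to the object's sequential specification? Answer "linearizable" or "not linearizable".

witness order: #1, #2, #3, #5, #4
1. #1 load() → 7, leaving value 7
2. #2 load() → 7, leaving value 7
3. #3 load() → 7, leaving value 7
4. #5 load() → 7, leaving value 7
5. #4 store(40), leaving value 40

linearizable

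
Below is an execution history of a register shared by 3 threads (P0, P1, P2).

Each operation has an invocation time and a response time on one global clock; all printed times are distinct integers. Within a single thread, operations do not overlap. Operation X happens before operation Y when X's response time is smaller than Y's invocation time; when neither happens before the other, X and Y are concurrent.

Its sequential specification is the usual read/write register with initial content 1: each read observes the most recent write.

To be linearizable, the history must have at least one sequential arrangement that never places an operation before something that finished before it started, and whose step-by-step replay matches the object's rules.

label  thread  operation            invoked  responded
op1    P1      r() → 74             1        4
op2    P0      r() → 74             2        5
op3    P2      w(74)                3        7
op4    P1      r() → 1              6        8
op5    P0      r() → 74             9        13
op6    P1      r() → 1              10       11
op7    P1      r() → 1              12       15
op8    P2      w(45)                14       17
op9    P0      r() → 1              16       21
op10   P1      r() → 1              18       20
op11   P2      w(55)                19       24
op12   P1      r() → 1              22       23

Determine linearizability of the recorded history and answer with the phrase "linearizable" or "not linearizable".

not linearizable

the violation lands at event 8, op4's response at time 8: events 1..7 linearize, events 1..8 do not
4 completed operations, 8 real-time-consistent orders — every register replay fails
e.g. op1, op2, op3, op4: illegal at step 1, since op1 r() → 74 cannot apply there
e.g. op1, op2, op4, op3: illegal at step 1, since op1 r() → 74 cannot apply there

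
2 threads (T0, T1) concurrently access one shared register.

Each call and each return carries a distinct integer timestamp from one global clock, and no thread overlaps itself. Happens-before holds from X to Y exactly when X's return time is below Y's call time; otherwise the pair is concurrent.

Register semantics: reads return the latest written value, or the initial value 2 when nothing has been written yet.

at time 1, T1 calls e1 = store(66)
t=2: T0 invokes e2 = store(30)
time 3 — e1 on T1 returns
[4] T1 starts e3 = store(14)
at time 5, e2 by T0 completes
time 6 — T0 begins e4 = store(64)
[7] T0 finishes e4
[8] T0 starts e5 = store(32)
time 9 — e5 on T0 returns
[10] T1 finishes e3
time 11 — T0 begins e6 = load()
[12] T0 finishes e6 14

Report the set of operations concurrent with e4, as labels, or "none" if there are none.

overlap test against e4 [6,7]: concurrent iff the interval meets 6..7
e1 [1,3]: before
e2 [2,5]: before
e3 [4,10]: concurrent
e5 [8,9]: after
e6 [11,12]: after

e3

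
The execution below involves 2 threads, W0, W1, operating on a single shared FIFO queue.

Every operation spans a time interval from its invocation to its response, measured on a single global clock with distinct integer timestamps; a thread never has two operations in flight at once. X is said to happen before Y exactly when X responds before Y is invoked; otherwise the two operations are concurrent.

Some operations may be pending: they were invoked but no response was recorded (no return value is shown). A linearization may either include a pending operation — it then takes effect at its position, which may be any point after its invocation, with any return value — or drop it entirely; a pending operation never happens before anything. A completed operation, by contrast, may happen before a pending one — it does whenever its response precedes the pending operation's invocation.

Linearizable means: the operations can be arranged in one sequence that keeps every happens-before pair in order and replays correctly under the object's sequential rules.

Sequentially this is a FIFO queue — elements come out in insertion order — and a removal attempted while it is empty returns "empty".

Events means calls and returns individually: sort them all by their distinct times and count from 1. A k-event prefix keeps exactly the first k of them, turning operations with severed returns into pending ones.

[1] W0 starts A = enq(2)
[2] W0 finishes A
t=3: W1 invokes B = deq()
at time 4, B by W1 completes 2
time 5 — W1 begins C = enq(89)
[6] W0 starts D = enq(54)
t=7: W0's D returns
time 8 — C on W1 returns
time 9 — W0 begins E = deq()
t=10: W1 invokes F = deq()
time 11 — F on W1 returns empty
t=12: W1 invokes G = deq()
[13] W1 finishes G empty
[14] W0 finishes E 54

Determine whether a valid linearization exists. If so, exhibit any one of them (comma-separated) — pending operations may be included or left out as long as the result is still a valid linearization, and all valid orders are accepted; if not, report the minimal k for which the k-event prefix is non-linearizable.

through event 10 a valid linearization exists; event 11 (F responding at time 11) ends that
the 5 completed operations admit 2 real-time orders; each fails the FIFO queue replay
every completion of the 1 pending operation (E) was checked; none linearizes
e.g. A, B, C, D, F (pending dropped): illegal at step 5, since F deq() → empty cannot apply there
e.g. A, B, D, C, F (pending dropped): illegal at step 5, since F deq() → empty cannot apply there

not linearizable — minimal violating prefix: 11 events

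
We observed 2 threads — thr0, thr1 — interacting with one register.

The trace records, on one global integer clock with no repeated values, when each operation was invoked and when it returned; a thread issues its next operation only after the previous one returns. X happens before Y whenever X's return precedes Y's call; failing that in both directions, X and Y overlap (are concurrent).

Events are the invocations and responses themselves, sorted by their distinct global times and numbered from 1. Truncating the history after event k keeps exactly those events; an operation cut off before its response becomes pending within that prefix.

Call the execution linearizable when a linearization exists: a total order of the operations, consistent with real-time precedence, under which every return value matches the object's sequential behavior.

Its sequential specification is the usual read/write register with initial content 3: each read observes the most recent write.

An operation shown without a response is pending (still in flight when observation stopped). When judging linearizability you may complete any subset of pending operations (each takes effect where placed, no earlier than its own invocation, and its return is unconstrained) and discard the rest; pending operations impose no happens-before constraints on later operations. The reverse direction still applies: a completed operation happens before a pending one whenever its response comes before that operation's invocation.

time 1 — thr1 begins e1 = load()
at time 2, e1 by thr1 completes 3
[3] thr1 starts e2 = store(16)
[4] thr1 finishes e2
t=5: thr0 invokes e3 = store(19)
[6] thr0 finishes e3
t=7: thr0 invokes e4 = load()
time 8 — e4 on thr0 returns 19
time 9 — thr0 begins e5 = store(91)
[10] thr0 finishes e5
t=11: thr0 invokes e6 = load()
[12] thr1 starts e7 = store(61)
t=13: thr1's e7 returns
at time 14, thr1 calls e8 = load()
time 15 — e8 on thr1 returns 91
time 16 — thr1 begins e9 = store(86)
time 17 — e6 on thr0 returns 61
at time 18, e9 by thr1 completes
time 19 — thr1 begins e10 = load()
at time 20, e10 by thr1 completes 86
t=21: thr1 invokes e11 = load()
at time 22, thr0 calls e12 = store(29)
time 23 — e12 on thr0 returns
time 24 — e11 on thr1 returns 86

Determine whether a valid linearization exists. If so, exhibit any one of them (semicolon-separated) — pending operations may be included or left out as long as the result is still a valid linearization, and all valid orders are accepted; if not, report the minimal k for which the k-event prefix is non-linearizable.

prefix check: 1..14 passes, 1..15 fails once e8's time-15 response joins
exactly one order of the 7 completed ops respects real time; the register replay fails
no completion choice of the 1 pending operation (e6) rescues it — every subset was tried
e.g. e1, e2, e3, e4, e5, e7, e8 (pending dropped): illegal at step 7, since e8 load() → 91 cannot apply there

not linearizable — minimal violating prefix: 15 events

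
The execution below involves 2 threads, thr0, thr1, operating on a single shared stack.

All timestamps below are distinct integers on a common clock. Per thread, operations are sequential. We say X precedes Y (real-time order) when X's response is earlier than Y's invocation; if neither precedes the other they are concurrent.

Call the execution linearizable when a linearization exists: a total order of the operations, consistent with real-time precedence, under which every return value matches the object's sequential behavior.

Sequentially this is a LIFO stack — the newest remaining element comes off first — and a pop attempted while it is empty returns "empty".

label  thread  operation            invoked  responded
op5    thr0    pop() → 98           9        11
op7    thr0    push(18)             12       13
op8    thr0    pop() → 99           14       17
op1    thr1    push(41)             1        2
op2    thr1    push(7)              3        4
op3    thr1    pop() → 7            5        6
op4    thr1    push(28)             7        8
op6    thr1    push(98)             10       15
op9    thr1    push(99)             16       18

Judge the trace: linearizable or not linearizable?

linearizable

one valid linearization: op1, op2, op3, op4, op6, op5, op7, op9, op8
step 1: op1 push(41) — stack <41>
step 2: op2 push(7) — stack <41,7>
step 3: op3 pop() → 7 — stack <41>
step 4: op4 push(28) — stack <41,28>
step 5: op6 push(98) — stack <41,28,98>
step 6: op5 pop() → 98 — stack <41,28>
step 7: op7 push(18) — stack <41,28,18>
step 8: op9 push(99) — stack <41,28,18,99>
step 9: op8 pop() → 99 — stack <41,28,18>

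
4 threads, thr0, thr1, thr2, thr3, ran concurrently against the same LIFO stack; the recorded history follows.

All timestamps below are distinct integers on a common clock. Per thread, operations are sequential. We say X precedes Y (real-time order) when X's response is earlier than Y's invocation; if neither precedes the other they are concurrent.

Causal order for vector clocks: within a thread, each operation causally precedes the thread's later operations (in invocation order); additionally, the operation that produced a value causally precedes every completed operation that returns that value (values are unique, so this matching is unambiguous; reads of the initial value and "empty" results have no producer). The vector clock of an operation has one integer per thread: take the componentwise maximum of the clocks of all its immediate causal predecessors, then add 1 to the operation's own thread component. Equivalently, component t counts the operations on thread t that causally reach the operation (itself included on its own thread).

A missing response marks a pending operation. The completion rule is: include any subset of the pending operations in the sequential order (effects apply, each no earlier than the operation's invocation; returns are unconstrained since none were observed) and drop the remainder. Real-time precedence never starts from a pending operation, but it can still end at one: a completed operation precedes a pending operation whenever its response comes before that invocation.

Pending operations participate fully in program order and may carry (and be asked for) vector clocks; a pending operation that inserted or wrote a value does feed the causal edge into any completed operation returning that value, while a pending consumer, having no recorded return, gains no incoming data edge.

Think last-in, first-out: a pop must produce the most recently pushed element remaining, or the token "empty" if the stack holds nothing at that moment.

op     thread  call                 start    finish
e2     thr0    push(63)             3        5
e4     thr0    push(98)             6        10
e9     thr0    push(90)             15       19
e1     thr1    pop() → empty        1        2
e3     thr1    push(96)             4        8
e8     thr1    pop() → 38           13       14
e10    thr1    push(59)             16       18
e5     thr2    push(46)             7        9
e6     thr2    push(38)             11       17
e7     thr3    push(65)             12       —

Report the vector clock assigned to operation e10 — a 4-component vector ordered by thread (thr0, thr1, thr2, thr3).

(0, 4, 2, 0)

e7, invoked 12, has no incoming edges; only thr3's bump applies → (0, 0, 0, 1)
e5, invoked 7, has no incoming edges; only thr2's bump applies → (0, 0, 1, 0)
e1, invoked 1, has no incoming edges; only thr1's bump applies → (0, 1, 0, 0)
e2, invoked 3, has no incoming edges; only thr0's bump applies → (1, 0, 0, 0)
from VC(e5)=(0, 0, 1, 0), e6 (invoked 11) maxes components and bumps thr2 → (0, 0, 2, 0)
from VC(e1)=(0, 1, 0, 0), e3 (invoked 4) maxes components and bumps thr1 → (0, 2, 0, 0)
from VC(e2)=(1, 0, 0, 0), e4 (invoked 6) maxes components and bumps thr0 → (2, 0, 0, 0)
from VC(e4)=(2, 0, 0, 0), e9 (invoked 15) maxes components and bumps thr0 → (3, 0, 0, 0)
from VC(e3)=(0, 2, 0, 0), VC(e6)=(0, 0, 2, 0), e8 (invoked 13) maxes components and bumps thr1 → (0, 3, 2, 0)
from VC(e8)=(0, 3, 2, 0), e10 (invoked 16) maxes components and bumps thr1 → (0, 4, 2, 0)
target: VC(e10) = (0, 4, 2, 0)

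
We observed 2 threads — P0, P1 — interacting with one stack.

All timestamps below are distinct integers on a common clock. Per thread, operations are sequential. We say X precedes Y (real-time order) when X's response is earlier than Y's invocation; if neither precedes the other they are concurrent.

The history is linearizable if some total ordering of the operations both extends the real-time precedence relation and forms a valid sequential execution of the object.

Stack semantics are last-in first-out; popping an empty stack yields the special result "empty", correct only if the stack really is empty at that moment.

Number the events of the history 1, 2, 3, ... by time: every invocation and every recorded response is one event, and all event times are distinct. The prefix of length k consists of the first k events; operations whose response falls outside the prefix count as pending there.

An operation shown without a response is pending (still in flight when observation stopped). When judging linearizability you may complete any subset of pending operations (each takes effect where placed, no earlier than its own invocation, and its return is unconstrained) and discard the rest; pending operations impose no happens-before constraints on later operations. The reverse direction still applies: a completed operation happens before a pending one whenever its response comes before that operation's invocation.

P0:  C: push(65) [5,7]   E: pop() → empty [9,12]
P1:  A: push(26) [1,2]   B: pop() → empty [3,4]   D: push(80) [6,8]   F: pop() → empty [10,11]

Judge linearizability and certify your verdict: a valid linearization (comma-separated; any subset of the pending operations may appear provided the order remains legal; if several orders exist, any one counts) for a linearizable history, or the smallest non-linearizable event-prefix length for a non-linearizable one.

the violation lands at event 4, B's response at time 4: events 1..3 linearize, events 1..4 do not
exactly one order of the 2 completed ops respects real time; the stack replay fails
e.g. A, B: illegal at step 2, since B pop() → empty cannot apply there

not linearizable — minimal violating prefix: 4 events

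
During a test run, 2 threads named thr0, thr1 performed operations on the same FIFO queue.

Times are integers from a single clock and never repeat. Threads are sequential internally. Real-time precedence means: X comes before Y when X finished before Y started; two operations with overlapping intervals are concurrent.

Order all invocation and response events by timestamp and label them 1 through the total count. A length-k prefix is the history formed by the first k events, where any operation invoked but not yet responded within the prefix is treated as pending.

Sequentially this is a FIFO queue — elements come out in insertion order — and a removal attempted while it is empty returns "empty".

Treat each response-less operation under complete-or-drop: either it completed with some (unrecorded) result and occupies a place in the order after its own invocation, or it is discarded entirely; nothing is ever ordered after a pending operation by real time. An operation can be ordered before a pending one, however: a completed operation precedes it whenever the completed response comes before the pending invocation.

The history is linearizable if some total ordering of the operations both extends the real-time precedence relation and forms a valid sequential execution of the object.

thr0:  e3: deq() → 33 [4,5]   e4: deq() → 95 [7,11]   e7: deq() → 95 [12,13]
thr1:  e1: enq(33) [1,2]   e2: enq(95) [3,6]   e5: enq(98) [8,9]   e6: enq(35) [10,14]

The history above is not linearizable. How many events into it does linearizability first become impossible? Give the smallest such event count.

13

one valid order for events 1..12 is e1, e2, e3, e4, e5:
1. e1 enq(33), leaving queue <33>
2. e2 enq(95), leaving queue <33,95>
3. e3 deq() → 33, leaving queue <95>
4. e4 deq() → 95, leaving queue <>
5. e5 enq(98), leaving queue <98>
with event 13 included (e7 responding at time 13), all real-time-consistent orders fail
completion choices over the 1 pending operation (e6) were checked; none helps
take e1, e2, e3, e4, e5, e7 (pending dropped): step 6 already fails, because e7 deq() → 95 cannot occur there
take e1, e2, e3, e5, e4, e7 (pending dropped): step 6 already fails, because e7 deq() → 95 cannot occur there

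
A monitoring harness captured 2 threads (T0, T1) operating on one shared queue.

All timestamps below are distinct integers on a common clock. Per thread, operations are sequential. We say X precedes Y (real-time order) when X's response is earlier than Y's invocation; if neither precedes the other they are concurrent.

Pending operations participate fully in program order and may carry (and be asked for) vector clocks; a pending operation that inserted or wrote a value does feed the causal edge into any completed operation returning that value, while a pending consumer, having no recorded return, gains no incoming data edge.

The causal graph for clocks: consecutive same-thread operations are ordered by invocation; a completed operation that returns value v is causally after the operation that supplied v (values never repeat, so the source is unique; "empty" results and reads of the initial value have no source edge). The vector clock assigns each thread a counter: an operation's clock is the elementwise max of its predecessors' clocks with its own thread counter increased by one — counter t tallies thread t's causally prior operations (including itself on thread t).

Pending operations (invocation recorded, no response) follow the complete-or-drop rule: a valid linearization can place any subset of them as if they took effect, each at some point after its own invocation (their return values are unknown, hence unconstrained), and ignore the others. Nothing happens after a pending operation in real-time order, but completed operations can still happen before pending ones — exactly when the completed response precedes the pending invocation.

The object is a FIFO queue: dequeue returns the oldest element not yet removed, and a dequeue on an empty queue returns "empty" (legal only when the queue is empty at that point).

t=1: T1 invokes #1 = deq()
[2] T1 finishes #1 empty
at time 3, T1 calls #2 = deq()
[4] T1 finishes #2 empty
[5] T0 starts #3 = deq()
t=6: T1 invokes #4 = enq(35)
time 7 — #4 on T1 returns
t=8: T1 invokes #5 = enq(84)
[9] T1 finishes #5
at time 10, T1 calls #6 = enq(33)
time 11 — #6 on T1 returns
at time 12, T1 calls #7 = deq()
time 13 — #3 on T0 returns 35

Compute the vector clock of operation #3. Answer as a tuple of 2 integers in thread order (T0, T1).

root op #1, invoked 1: fresh clock plus T1's own tick → (0, 1)
merge at #2 (invoked 3): VC(#1)=(0, 1), own-thread bump on T1 → (0, 2)
merge at #4 (invoked 6): VC(#2)=(0, 2), own-thread bump on T1 → (0, 3)
merge at #5 (invoked 8): VC(#4)=(0, 3), own-thread bump on T1 → (0, 4)
merge at #3 (invoked 5): VC(#4)=(0, 3), own-thread bump on T0 → (1, 3)
merge at #6 (invoked 10): VC(#5)=(0, 4), own-thread bump on T1 → (0, 5)
merge at #7 (invoked 12): VC(#6)=(0, 5), own-thread bump on T1 → (0, 6)
target: VC(#3) = (1, 3)

(1, 3)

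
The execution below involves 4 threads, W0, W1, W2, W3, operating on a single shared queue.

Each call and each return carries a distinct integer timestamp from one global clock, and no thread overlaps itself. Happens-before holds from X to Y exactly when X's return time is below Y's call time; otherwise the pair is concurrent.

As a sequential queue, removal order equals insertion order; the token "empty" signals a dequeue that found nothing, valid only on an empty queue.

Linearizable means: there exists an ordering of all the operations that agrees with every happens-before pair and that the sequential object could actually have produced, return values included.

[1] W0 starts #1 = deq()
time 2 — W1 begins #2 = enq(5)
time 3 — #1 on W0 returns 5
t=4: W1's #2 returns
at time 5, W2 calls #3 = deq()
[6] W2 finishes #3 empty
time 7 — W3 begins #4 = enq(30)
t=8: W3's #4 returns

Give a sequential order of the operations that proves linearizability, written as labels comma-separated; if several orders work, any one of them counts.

after step 1 (#2 enq(5)): queue <5>
after step 2 (#1 deq() → 5): queue <>
after step 3 (#3 deq() → empty): queue <>
after step 4 (#4 enq(30)): queue <30>

#2, #1, #3, #4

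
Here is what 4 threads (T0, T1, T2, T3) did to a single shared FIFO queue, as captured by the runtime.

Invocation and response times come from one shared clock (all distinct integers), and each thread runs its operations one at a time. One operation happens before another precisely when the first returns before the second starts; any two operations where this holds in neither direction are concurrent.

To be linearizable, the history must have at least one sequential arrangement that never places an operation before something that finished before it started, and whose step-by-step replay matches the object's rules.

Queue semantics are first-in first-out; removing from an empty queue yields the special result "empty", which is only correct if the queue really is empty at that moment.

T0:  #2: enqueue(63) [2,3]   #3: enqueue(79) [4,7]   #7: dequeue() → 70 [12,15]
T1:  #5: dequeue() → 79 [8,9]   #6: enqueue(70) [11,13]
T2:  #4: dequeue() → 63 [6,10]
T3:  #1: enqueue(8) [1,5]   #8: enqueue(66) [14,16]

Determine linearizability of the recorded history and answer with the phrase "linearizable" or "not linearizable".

events 1..14 are fine; event 15 — the response of #7 at time 15 — makes the prefix non-linearizable
16 orders of the 7 completed FIFO queue ops respect real time; none is legal
including or dropping the 1 pending operation (#8) in any combination fails
for example #1, #2, #3, #4, #5, #6, #7 (pending dropped) fails at step 4: #4 dequeue() → 63 is not legal there
for example #1, #2, #3, #4, #5, #7, #6 (pending dropped) fails at step 4: #4 dequeue() → 63 is not legal there

not linearizable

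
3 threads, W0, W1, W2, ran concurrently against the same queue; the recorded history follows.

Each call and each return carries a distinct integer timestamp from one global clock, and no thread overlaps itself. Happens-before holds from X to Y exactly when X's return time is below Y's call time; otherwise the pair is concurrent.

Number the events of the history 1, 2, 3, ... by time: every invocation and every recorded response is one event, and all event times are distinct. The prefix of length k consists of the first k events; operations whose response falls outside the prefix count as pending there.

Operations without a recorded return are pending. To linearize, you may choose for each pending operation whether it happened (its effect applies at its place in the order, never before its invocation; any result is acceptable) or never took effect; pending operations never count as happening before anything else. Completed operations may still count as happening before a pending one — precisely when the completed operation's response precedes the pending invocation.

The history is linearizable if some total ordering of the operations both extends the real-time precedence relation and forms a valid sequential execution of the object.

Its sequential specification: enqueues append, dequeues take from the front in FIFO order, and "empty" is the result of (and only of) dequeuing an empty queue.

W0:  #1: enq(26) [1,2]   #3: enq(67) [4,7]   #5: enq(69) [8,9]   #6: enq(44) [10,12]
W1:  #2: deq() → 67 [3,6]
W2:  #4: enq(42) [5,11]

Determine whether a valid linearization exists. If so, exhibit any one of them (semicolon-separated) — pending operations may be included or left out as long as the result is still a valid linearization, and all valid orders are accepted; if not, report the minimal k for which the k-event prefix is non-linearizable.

not linearizable — minimal violating prefix: 6 events

prefix check: 1..5 passes, 1..6 fails once #2's time-6 response joins
a single order respects real time; the 2 completed queue operations fail replay along it
every completion of the 2 pending operations (#3, #4) was checked; none linearizes
e.g. #1, #2 (pending dropped): illegal at step 2, since #2 deq() → 67 cannot apply there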